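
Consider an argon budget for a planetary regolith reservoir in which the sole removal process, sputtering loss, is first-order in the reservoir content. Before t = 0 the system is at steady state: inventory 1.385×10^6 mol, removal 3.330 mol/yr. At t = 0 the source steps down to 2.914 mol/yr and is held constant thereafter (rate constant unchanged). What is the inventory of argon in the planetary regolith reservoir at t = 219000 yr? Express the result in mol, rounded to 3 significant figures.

The sink rate constant is k = F₀/M₀ = 3.330/1.385×10^6 = 2.404×10^-6 yr⁻¹.
Solving dM/dt = F₁ − kM with M(0) = M₀ gives M(t) = F₁/k + (M₀ − F₁/k)·e^(−kt).
F₁/k = 2.914/2.404×10^-6 = 1.2120×10^6 mol; kt = 2.404×10^-6 × 219000 = 0.5265, e^(−kt) = 0.5906.
M(219000) = 1.2120×10^6 + (1.385×10^6 − 1.2120×10^6) × 0.5906 = 1.2120×10^6 + 102200 = 1.3142×10^6 mol.

1.31×10^6 mol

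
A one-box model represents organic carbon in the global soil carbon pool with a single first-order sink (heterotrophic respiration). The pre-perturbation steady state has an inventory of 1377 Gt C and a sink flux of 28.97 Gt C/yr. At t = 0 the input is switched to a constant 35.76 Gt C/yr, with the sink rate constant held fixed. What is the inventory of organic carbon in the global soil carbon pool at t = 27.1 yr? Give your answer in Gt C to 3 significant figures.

1520 Gt C

τ = M₀/F₀ = 1377/28.97 = 47.53 yr; rate constant k = 1/τ.
New steady state M_∞ = F₁/k = F₁·τ = 35.76 × 47.53 = 1699.7 Gt C.
M(t) = M_∞ + (M₀ − M_∞)·e^(−t/τ); t/τ = 27.1/47.53 = 0.5701, so e^(−t/τ) = 0.5654.
M(t) = 1699.7 − 322.7 × 0.5654 = 1517.2 Gt C.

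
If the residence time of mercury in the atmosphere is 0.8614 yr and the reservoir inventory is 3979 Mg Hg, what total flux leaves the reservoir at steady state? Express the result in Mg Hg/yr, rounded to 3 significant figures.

F = M / τ = 3979 / 0.8614 = 4619 Mg Hg/yr.

4620 Mg Hg/yr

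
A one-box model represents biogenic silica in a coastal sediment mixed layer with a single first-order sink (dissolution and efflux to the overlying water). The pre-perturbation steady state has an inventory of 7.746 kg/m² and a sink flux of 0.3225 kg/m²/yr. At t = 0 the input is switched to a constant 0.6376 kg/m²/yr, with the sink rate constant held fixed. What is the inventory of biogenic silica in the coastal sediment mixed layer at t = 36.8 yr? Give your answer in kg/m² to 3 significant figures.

13.7 kg/m²

Residence time τ = M₀/F₀ = 24.02 yr. The eventual steady state is M_∞ = M₀·(F₁/F₀) = 7.746 × 0.6376/0.3225 = 15.314 kg/m².
The anomaly ΔM(t) = M(t) − M_∞ decays as ΔM₀·e^(−t/τ) with ΔM₀ = 7.746 − 15.314 = −7.568 kg/m².
At t = 36.8 yr, e^(−t/τ) = e^(−1.532) = 0.2161, so ΔM = −1.635 kg/m² and M = 15.314 − 1.635 = 13.679 kg/m².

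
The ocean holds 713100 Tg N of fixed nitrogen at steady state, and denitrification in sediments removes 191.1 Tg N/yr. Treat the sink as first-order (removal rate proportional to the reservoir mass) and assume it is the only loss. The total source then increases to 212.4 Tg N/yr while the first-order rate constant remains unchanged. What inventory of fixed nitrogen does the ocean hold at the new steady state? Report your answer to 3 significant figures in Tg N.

793000 Tg N

Rate constant k = F/M = 191.1 / 713100 = 0.0002680 yr⁻¹.
At the new steady state, source = k·M_new ⇒ M_new = 212.4 / 0.0002680 = 792600 Tg N.
(Equivalently M_new = M × F_new/F_old = 713100 × 212.4/191.1.)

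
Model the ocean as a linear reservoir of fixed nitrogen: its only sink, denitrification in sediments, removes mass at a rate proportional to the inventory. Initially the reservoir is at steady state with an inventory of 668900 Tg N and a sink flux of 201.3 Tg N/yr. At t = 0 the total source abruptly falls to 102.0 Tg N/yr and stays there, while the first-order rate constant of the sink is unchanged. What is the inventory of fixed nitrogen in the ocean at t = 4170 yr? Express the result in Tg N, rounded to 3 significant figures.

Residence time τ = M₀/F₀ = 3323 yr. The eventual steady state is M_∞ = M₀·(F₁/F₀) = 668900 × 102.0/201.3 = 338940 Tg N.
The anomaly ΔM(t) = M(t) − M_∞ decays as ΔM₀·e^(−t/τ) with ΔM₀ = 668900 − 338940 = 330000 Tg N.
At t = 4170 yr, e^(−t/τ) = e^(−1.255) = 0.2851, so ΔM = 94070 Tg N and M = 338940 + 94070 = 433010 Tg N.

433000 Tg N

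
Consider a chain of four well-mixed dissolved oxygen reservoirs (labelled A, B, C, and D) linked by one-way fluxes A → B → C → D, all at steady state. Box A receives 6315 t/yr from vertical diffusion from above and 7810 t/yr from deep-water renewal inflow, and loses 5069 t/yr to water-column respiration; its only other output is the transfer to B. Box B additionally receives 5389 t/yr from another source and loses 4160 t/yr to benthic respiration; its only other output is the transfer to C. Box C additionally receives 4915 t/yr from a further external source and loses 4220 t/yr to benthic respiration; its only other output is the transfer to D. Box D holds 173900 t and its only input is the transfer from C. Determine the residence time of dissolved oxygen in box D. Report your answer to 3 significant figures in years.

15.8 yr

Box A: F(A→B) = (6315 + 7810) − 5069 = 9056.0 t/yr.
Box B: F(B→C) = (9056.0 + 5389) − 4160 = 10285 t/yr.
Box C: F(C→D) = (10285 + 4915) − 4220 = 10980 t/yr.
Box D throughput = its input = 10980 t/yr; τ = 173900 / 10980 = 15.84 yr.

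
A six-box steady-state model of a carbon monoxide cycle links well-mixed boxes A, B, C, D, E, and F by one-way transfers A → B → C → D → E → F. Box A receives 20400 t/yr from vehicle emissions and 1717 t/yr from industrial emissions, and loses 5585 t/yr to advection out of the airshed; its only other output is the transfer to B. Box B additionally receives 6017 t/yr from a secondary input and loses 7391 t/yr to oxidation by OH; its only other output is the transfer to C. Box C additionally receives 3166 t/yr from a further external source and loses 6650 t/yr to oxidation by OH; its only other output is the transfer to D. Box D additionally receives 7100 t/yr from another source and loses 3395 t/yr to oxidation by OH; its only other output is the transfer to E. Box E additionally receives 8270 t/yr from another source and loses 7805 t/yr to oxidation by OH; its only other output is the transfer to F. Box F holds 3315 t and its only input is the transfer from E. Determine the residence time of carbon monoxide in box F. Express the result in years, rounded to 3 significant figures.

Box A: F(A→B) = (20400 + 1717) − 5585 = 16532 t/yr.
Box B: F(B→C) = (16532 + 6017) − 7391 = 15158 t/yr.
Box C: F(C→D) = (15158 + 3166) − 6650 = 11674 t/yr.
Box D: F(D→E) = (11674 + 7100) − 3395 = 15379 t/yr.
Box E: F(E→F) = (15379 + 8270) − 7805 = 15844 t/yr.
Box F throughput = its input = 15844 t/yr; τ = 3315 / 15844 = 0.2092 yr.

0.209 yr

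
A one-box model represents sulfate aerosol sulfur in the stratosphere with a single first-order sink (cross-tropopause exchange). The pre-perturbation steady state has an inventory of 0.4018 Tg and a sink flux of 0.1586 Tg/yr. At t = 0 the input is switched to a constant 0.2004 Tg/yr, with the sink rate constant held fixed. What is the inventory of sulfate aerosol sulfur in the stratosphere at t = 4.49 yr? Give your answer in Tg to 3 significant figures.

0.490 Tg

The sink rate constant is k = F₀/M₀ = 0.1586/0.4018 = 0.3947 yr⁻¹.
Solving dM/dt = F₁ − kM with M(0) = M₀ gives M(t) = F₁/k + (M₀ − F₁/k)·e^(−kt).
F₁/k = 0.2004/0.3947 = 0.50770 Tg; kt = 0.3947 × 4.49 = 1.772, e^(−kt) = 0.1699.
M(4.49) = 0.50770 + (0.4018 − 0.50770) × 0.1699 = 0.50770 − 0.01800 = 0.48970 Tg.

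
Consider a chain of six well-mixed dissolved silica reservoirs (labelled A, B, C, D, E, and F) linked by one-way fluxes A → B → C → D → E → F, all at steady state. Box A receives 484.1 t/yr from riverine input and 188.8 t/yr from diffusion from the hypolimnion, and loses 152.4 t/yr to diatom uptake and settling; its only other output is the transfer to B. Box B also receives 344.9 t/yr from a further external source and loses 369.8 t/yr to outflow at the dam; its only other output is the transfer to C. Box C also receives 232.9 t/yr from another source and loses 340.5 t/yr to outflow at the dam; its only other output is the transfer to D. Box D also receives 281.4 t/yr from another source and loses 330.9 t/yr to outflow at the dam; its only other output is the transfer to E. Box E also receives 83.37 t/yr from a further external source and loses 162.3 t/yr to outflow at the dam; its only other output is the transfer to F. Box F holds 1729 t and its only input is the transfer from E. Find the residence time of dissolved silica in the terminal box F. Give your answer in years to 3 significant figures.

Box A: F(A→B) = (484.1 + 188.8) − 152.4 = 520.50 t/yr.
Box B: F(B→C) = (520.50 + 344.9) − 369.8 = 495.60 t/yr.
Box C: F(C→D) = (495.60 + 232.9) − 340.5 = 388.00 t/yr.
Box D: F(D→E) = (388.00 + 281.4) − 330.9 = 338.50 t/yr.
Box E: F(E→F) = (338.50 + 83.37) − 162.3 = 259.57 t/yr.
Box F throughput = its input = 259.57 t/yr; τ = 1729 / 259.57 = 6.661 yr.

6.66 yr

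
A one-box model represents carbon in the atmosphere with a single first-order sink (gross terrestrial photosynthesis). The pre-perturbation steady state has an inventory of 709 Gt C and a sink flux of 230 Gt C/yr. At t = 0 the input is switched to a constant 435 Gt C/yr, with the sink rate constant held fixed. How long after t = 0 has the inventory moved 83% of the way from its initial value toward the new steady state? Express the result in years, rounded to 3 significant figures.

5.46 yr

τ = M₀/F₀ = 709/230 = 3.083 yr.
The remaining gap fraction is e^(−t/τ); 83% covered ⇒ e^(−t/τ) = 0.170.
t = −τ ln(0.170) = 3.083 × 1.772 = 5.462 yr.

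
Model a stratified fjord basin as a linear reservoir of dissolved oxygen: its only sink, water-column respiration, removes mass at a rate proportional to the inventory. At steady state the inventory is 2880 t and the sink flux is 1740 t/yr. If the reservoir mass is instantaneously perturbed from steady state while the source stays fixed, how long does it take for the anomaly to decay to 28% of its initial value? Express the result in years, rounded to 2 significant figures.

2.1 yr

For a linear reservoir the anomaly decays as exp(−t/τ) with τ = M/F = 2880/1740 = 1.655 yr.
exp(−t/τ) = 0.28 ⇒ t = −τ ln(0.28) = 1.655 × 1.273 = 2.107 yr.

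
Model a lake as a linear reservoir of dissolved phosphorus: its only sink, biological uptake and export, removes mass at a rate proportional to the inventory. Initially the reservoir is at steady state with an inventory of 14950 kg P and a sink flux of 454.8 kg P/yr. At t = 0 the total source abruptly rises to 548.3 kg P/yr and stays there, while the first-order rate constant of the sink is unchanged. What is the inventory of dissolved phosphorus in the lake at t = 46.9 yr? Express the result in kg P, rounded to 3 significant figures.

17300 kg P

The sink rate constant is k = F₀/M₀ = 454.8/14950 = 0.03042 yr⁻¹.
Solving dM/dt = F₁ − kM with M(0) = M₀ gives M(t) = F₁/k + (M₀ − F₁/k)·e^(−kt).
F₁/k = 548.3/0.03042 = 18023 kg P; kt = 0.03042 × 46.9 = 1.427, e^(−kt) = 0.2401.
M(46.9) = 18023 + (14950 − 18023) × 0.2401 = 18023 − 737.9 = 17286 kg P.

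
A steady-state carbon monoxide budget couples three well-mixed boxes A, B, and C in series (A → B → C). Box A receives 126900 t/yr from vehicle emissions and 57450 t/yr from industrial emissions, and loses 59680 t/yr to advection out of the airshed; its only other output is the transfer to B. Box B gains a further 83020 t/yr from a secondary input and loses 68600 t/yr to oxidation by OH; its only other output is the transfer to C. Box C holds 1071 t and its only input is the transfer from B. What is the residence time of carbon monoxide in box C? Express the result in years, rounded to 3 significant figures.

Box A: F(A→B) = (126900 + 57450) − 59680 = 124670 t/yr.
Box B: F(B→C) = (124670 + 83020) − 68600 = 139090 t/yr.
Box C throughput = its input = 139090 t/yr; τ = 1071 / 139090 = 0.007700 yr.

0.00770 yr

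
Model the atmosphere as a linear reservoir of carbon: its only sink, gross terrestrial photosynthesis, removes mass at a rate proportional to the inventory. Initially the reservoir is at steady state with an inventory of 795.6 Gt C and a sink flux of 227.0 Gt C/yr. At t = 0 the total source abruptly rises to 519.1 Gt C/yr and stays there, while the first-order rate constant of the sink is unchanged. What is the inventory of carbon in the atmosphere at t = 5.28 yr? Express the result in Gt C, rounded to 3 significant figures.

τ = M₀/F₀ = 795.6/227.0 = 3.505 yr; rate constant k = 1/τ.
New steady state M_∞ = F₁/k = F₁·τ = 519.1 × 3.505 = 1819.4 Gt C.
M(t) = M_∞ + (M₀ − M_∞)·e^(−t/τ); t/τ = 5.28/3.505 = 1.506, so e^(−t/τ) = 0.2217.
M(t) = 1819.4 − 1024 × 0.2217 = 1592.4 Gt C.

1590 Gt C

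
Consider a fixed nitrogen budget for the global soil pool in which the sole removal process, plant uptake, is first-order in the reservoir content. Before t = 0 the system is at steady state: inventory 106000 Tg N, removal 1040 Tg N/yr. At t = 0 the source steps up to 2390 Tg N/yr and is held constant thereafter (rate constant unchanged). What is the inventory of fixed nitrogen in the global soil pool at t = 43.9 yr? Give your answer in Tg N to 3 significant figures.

154000 Tg N

τ = M₀/F₀ = 106000/1040 = 101.9 yr; rate constant k = 1/τ.
New steady state M_∞ = F₁/k = F₁·τ = 2390 × 101.9 = 243600 Tg N.
M(t) = M_∞ + (M₀ − M_∞)·e^(−t/τ); t/τ = 43.9/101.9 = 0.4307, so e^(−t/τ) = 0.6500.
M(t) = 243600 − 137600 × 0.6500 = 154150 Tg N.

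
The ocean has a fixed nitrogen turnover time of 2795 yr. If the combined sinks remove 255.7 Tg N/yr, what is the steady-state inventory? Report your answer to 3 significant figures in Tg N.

715000 Tg N

τ = M/F ⇒ M = τ × F = 2795 × 255.7 = 714700 Tg N.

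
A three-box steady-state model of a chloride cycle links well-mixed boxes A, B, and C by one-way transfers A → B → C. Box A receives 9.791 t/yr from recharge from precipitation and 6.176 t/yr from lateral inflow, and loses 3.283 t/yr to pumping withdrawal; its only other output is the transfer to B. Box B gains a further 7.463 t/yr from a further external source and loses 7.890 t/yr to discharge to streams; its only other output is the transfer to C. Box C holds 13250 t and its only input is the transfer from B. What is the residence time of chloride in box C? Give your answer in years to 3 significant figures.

Box A: F(A→B) = (9.791 + 6.176) − 3.283 = 12.684 t/yr.
Box B: F(B→C) = (12.684 + 7.463) − 7.890 = 12.257 t/yr.
Box C throughput = its input = 12.257 t/yr; τ = 13250 / 12.257 = 1081 yr.

1080 yr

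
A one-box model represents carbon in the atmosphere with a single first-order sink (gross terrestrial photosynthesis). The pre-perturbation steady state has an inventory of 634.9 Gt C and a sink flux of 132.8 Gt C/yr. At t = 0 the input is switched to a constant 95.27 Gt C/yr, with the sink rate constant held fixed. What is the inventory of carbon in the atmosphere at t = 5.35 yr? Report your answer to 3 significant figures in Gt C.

τ = M₀/F₀ = 634.9/132.8 = 4.781 yr; rate constant k = 1/τ.
New steady state M_∞ = F₁/k = F₁·τ = 95.27 × 4.781 = 455.47 Gt C.
M(t) = M_∞ + (M₀ − M_∞)·e^(−t/τ); t/τ = 5.35/4.781 = 1.119, so e^(−t/τ) = 0.3266.
M(t) = 455.47 + 179.4 × 0.3266 = 514.07 Gt C.

514 Gt C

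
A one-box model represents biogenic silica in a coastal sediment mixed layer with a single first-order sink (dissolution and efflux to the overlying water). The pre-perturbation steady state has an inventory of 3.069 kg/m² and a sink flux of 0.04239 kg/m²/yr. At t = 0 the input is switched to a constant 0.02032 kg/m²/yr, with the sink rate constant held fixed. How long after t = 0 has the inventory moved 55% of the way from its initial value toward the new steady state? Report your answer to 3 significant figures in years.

τ = M₀/F₀ = 3.069/0.04239 = 72.40 yr.
The remaining gap fraction is e^(−t/τ); 55% covered ⇒ e^(−t/τ) = 0.450.
t = −τ ln(0.450) = 72.40 × 0.7985 = 57.81 yr.

57.8 yr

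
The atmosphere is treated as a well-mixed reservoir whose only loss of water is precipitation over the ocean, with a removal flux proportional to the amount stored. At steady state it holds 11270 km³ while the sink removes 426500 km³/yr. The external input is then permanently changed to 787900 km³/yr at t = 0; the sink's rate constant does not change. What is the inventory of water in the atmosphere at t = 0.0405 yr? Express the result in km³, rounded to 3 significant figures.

18800 km³

Residence time τ = M₀/F₀ = 0.02642 yr. The eventual steady state is M_∞ = M₀·(F₁/F₀) = 11270 × 787900/426500 = 20820 km³.
The anomaly ΔM(t) = M(t) − M_∞ decays as ΔM₀·e^(−t/τ) with ΔM₀ = 11270 − 20820 = −9550 km³.
At t = 0.0405 yr, e^(−t/τ) = e^(−1.533) = 0.2160, so ΔM = −2062 km³ and M = 20820 − 2062 = 18757 km³.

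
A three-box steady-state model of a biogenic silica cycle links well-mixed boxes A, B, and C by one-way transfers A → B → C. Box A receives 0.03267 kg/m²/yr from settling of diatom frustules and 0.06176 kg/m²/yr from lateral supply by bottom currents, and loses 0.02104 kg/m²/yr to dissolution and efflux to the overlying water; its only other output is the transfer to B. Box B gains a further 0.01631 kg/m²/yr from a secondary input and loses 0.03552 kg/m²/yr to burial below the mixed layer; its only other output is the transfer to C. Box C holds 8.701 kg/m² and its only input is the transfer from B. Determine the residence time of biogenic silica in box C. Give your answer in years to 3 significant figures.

161 yr

Box A: F(A→B) = (0.03267 + 0.06176) − 0.02104 = 0.073390 kg/m²/yr.
Box B: F(B→C) = (0.073390 + 0.01631) − 0.03552 = 0.054180 kg/m²/yr.
Box C throughput = its input = 0.054180 kg/m²/yr; τ = 8.701 / 0.054180 = 160.6 yr.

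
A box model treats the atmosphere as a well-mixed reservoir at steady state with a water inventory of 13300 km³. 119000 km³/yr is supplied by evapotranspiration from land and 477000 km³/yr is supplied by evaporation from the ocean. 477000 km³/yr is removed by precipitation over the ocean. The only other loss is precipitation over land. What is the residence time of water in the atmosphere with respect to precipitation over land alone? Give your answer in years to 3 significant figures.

0.112 yr

At steady state ΣF_in = ΣF_out.
ΣF_in = 119000 + 477000 = 596000 km³/yr.
Precipitation over land flux = ΣF_in − (477000) = 596000 − 477000 = 119000 km³/yr.
τ = M / F = 13300 / 119000 = 0.1118 yr.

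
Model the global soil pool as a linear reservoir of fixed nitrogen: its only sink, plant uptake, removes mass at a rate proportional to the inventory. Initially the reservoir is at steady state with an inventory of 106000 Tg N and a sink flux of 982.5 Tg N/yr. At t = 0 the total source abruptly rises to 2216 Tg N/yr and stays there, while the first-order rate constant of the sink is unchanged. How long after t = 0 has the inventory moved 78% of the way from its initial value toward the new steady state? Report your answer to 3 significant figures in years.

τ = M₀/F₀ = 106000/982.5 = 107.9 yr.
The remaining gap fraction is e^(−t/τ); 78% covered ⇒ e^(−t/τ) = 0.220.
t = −τ ln(0.220) = 107.9 × 1.514 = 163.4 yr.

163 yr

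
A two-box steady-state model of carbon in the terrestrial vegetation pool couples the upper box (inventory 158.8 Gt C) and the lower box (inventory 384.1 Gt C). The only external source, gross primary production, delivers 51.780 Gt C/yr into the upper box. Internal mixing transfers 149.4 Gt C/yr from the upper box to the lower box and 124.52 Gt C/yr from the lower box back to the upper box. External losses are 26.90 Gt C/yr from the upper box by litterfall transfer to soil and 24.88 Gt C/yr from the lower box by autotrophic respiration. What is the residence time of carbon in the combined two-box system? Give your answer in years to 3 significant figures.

Residence time in the combined system uses the total inventory and the total *external* removal — internal exchanges between the two boxes cancel.
M_total = 158.8 + 384.1 = 542.90 Gt C.
ΣF_external_out = 26.90 + 24.88 = 51.780 Gt C/yr.
τ = M_total / ΣF_ext = 542.90 / 51.780 = 10.48 yr.

10.5 yr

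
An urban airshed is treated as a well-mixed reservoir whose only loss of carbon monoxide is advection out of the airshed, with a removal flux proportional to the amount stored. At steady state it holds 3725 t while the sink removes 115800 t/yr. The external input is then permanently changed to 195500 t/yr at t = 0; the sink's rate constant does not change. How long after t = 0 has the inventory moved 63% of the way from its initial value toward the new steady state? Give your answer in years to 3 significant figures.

τ = M₀/F₀ = 3725/115800 = 0.03217 yr.
The remaining gap fraction is e^(−t/τ); 63% covered ⇒ e^(−t/τ) = 0.370.
t = −τ ln(0.370) = 0.03217 × 0.9943 = 0.03198 yr.

0.0320 yr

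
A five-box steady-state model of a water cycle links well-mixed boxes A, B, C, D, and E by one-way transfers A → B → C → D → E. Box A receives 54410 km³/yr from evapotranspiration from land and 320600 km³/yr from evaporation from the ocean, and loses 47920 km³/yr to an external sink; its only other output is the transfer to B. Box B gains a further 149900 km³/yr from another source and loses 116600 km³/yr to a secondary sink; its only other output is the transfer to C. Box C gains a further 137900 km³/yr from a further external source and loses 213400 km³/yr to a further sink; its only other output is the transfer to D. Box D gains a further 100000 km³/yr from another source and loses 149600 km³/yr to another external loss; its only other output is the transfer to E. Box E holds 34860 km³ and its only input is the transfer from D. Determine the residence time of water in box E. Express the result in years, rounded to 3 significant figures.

0.148 yr

Box A: F(A→B) = (54410 + 320600) − 47920 = 327090 km³/yr.
Box B: F(B→C) = (327090 + 149900) − 116600 = 360390 km³/yr.
Box C: F(C→D) = (360390 + 137900) − 213400 = 284890 km³/yr.
Box D: F(D→E) = (284890 + 100000) − 149600 = 235290 km³/yr.
Box E throughput = its input = 235290 km³/yr; τ = 34860 / 235290 = 0.1482 yr.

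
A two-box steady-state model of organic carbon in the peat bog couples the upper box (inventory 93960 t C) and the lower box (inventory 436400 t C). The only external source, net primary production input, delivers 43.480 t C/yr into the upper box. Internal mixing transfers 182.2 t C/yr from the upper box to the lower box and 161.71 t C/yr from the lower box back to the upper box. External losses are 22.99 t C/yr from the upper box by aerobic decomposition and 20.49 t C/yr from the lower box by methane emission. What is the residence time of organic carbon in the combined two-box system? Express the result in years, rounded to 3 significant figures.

Treat the two boxes together as one reservoir: the mixing fluxes between them are internal recycling, so τ = ΣM / Σ(external losses).
M_total = 93960 + 436400 = 530360 t C.
ΣF_external_out = 22.99 + 20.49 = 43.480 t C/yr.
τ = M_total / ΣF_ext = 530360 / 43.480 = 12200 yr.

12200 yr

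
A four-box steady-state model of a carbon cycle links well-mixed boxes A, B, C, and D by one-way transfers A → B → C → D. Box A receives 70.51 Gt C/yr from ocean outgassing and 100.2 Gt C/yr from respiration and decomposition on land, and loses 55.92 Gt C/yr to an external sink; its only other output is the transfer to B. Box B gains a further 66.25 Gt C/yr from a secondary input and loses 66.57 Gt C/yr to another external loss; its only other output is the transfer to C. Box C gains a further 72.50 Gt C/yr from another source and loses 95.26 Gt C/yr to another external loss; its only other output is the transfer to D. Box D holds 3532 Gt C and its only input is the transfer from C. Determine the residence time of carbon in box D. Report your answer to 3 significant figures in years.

38.5 yr

Box A: F(A→B) = (70.51 + 100.2) − 55.92 = 114.79 Gt C/yr.
Box B: F(B→C) = (114.79 + 66.25) − 66.57 = 114.47 Gt C/yr.
Box C: F(C→D) = (114.47 + 72.50) − 95.26 = 91.710 Gt C/yr.
Box D throughput = its input = 91.710 Gt C/yr; τ = 3532 / 91.710 = 38.51 yr.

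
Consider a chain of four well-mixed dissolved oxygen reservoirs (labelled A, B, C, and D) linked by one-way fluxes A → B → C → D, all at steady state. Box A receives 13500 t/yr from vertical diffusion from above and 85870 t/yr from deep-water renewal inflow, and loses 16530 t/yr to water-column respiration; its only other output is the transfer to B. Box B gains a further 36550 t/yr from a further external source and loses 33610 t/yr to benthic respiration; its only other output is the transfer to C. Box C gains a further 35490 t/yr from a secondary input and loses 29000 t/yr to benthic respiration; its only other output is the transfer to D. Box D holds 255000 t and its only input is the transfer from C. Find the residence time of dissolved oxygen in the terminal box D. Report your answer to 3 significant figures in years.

2.76 yr

Box A: F(A→B) = (13500 + 85870) − 16530 = 82840 t/yr.
Box B: F(B→C) = (82840 + 36550) − 33610 = 85780 t/yr.
Box C: F(C→D) = (85780 + 35490) − 29000 = 92270 t/yr.
Box D throughput = its input = 92270 t/yr; τ = 255000 / 92270 = 2.764 yr.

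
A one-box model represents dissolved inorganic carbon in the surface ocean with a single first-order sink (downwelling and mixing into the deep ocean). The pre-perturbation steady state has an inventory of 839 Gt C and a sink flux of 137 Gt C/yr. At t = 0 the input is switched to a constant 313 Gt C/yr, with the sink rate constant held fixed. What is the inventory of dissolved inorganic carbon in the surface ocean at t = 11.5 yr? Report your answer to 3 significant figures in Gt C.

τ = M₀/F₀ = 839/137 = 6.124 yr; rate constant k = 1/τ.
New steady state M_∞ = F₁/k = F₁·τ = 313 × 6.124 = 1916.8 Gt C.
M(t) = M_∞ + (M₀ − M_∞)·e^(−t/τ); t/τ = 11.5/6.124 = 1.878, so e^(−t/τ) = 0.1529.
M(t) = 1916.8 − 1078 × 0.1529 = 1752.0 Gt C.

1750 Gt C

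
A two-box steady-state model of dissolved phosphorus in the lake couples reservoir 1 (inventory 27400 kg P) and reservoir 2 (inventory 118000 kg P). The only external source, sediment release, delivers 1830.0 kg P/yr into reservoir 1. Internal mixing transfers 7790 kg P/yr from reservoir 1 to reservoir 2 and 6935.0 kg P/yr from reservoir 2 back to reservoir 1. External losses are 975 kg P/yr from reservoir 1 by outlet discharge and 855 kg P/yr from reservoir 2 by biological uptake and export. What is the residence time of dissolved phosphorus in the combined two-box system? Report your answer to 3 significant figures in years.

For the system as a whole, the A↔B exchange is internal and contributes nothing to the throughput; only the external sinks remove mass.
M_total = 27400 + 118000 = 145400 kg P.
ΣF_external_out = 975 + 855 = 1830.0 kg P/yr.
τ = M_total / ΣF_ext = 145400 / 1830.0 = 79.45 yr.

79.5 yr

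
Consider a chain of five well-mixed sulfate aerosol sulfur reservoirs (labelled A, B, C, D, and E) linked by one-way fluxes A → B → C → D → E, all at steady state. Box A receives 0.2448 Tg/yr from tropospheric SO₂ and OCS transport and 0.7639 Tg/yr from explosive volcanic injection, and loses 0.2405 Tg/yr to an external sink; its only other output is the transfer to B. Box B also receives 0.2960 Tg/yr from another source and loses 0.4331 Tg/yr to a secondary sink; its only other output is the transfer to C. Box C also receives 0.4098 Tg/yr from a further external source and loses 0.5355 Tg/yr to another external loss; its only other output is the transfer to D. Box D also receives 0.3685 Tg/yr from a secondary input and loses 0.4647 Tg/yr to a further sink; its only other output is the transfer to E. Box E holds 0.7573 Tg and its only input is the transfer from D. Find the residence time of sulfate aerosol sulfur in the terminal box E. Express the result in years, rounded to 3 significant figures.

1.85 yr

Box A: F(A→B) = (0.2448 + 0.7639) − 0.2405 = 0.76820 Tg/yr.
Box B: F(B→C) = (0.76820 + 0.2960) − 0.4331 = 0.63110 Tg/yr.
Box C: F(C→D) = (0.63110 + 0.4098) − 0.5355 = 0.50540 Tg/yr.
Box D: F(D→E) = (0.50540 + 0.3685) − 0.4647 = 0.40920 Tg/yr.
Box E throughput = its input = 0.40920 Tg/yr; τ = 0.7573 / 0.40920 = 1.851 yr.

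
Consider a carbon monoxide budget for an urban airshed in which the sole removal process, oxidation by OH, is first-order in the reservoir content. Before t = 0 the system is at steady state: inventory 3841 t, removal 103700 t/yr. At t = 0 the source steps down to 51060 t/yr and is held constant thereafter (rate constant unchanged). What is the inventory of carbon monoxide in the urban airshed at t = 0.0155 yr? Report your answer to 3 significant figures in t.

The sink rate constant is k = F₀/M₀ = 103700/3841 = 27.00 yr⁻¹.
Solving dM/dt = F₁ − kM with M(0) = M₀ gives M(t) = F₁/k + (M₀ − F₁/k)·e^(−kt).
F₁/k = 51060/27.00 = 1891.2 t; kt = 27.00 × 0.0155 = 0.4185, e^(−kt) = 0.6581.
M(0.0155) = 1891.2 + (3841 − 1891.2) × 0.6581 = 1891.2 + 1283 = 3174.3 t.

3170 t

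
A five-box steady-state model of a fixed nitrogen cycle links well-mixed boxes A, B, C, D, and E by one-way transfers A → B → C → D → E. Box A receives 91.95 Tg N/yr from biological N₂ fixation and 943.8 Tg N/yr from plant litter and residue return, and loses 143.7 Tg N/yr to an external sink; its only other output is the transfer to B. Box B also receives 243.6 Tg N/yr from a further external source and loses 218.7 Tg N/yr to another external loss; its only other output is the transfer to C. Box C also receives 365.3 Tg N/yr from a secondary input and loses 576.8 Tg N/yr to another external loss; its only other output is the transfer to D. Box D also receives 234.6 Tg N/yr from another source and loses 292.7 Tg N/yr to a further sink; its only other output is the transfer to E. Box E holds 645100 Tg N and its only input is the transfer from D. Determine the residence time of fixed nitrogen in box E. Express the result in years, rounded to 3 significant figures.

Box A: F(A→B) = (91.95 + 943.8) − 143.7 = 892.05 Tg N/yr.
Box B: F(B→C) = (892.05 + 243.6) − 218.7 = 916.95 Tg N/yr.
Box C: F(C→D) = (916.95 + 365.3) − 576.8 = 705.45 Tg N/yr.
Box D: F(D→E) = (705.45 + 234.6) − 292.7 = 647.35 Tg N/yr.
Box E throughput = its input = 647.35 Tg N/yr; τ = 645100 / 647.35 = 996.5 yr.

997 yr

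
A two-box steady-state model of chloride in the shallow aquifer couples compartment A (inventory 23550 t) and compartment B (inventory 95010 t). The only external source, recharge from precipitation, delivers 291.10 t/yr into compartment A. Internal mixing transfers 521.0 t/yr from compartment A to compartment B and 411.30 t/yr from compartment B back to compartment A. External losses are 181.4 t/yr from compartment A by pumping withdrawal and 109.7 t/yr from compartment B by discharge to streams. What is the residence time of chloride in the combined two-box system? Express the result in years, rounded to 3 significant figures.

407 yr

For the system as a whole, the A↔B exchange is internal and contributes nothing to the throughput; only the external sinks remove mass.
M_total = 23550 + 95010 = 118560 t.
ΣF_external_out = 181.4 + 109.7 = 291.10 t/yr.
τ = M_total / ΣF_ext = 118560 / 291.10 = 407.3 yr.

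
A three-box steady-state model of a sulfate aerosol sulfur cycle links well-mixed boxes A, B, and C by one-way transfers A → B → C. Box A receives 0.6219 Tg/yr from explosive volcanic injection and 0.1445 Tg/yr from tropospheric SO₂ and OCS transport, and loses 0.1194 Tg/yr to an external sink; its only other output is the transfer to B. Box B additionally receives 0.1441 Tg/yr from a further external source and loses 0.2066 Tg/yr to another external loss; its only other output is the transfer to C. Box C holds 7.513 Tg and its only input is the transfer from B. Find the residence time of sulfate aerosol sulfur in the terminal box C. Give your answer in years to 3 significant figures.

Box A: F(A→B) = (0.6219 + 0.1445) − 0.1194 = 0.64700 Tg/yr.
Box B: F(B→C) = (0.64700 + 0.1441) − 0.2066 = 0.58450 Tg/yr.
Box C throughput = its input = 0.58450 Tg/yr; τ = 7.513 / 0.58450 = 12.85 yr.

12.9 yr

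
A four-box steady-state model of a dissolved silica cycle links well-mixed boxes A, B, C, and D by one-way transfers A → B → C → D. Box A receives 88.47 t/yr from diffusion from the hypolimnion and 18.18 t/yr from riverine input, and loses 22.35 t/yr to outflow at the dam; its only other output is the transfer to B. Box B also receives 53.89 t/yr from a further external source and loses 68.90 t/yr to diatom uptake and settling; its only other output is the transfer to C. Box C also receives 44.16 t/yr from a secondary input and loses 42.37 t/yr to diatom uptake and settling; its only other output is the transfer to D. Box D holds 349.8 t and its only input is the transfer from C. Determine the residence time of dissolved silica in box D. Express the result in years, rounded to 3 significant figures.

Box A: F(A→B) = (88.47 + 18.18) − 22.35 = 84.300 t/yr.
Box B: F(B→C) = (84.300 + 53.89) − 68.90 = 69.290 t/yr.
Box C: F(C→D) = (69.290 + 44.16) − 42.37 = 71.080 t/yr.
Box D throughput = its input = 71.080 t/yr; τ = 349.8 / 71.080 = 4.921 yr.

4.92 yr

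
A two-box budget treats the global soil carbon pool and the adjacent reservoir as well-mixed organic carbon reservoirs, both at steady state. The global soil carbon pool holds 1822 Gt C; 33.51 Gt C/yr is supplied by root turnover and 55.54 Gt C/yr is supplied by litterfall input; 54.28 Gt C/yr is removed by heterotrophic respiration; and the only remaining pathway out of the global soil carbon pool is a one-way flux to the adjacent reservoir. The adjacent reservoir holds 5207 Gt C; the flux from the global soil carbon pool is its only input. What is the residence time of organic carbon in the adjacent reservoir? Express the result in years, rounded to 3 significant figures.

150 yr

Balance the global soil carbon pool: ΣF_in = 33.51 + 55.54 = 89.050 Gt C/yr.
Flux to the adjacent reservoir = ΣF_in − (54.28) = 34.770 Gt C/yr.
At steady state the output of the adjacent reservoir equals its input, 34.770 Gt C/yr.
τ = M / F = 5207 / 34.770 = 149.8 yr.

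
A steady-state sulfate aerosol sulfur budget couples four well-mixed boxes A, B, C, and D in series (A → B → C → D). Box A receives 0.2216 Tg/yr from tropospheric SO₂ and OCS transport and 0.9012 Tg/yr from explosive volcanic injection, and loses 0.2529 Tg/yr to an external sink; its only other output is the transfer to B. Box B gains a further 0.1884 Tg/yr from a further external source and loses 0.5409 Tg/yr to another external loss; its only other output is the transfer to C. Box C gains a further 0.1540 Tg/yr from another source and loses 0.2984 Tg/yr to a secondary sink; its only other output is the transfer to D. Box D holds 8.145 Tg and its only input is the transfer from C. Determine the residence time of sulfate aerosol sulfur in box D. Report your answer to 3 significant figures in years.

Box A: F(A→B) = (0.2216 + 0.9012) − 0.2529 = 0.86990 Tg/yr.
Box B: F(B→C) = (0.86990 + 0.1884) − 0.5409 = 0.51740 Tg/yr.
Box C: F(C→D) = (0.51740 + 0.1540) − 0.2984 = 0.37300 Tg/yr.
Box D throughput = its input = 0.37300 Tg/yr; τ = 8.145 / 0.37300 = 21.84 yr.

21.8 yr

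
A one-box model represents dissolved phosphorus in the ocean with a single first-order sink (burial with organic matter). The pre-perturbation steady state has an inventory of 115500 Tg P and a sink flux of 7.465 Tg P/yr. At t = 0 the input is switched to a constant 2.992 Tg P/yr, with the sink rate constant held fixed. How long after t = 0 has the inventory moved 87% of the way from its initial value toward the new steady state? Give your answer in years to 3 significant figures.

τ = M₀/F₀ = 115500/7.465 = 15470 yr.
The remaining gap fraction is e^(−t/τ); 87% covered ⇒ e^(−t/τ) = 0.130.
t = −τ ln(0.130) = 15470 × 2.040 = 31570 yr.

31600 yr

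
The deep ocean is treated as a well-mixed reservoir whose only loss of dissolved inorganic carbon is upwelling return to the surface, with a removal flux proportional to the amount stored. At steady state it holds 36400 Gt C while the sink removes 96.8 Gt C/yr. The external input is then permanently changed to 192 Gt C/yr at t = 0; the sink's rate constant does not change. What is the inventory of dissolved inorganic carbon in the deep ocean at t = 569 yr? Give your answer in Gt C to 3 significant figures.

64300 Gt C

Residence time τ = M₀/F₀ = 376.0 yr. The eventual steady state is M_∞ = M₀·(F₁/F₀) = 36400 × 192/96.8 = 72198 Gt C.
The anomaly ΔM(t) = M(t) − M_∞ decays as ΔM₀·e^(−t/τ) with ΔM₀ = 36400 − 72198 = −35800 Gt C.
At t = 569 yr, e^(−t/τ) = e^(−1.513) = 0.2202, so ΔM = −7883 Gt C and M = 72198 − 7883 = 64315 Gt C.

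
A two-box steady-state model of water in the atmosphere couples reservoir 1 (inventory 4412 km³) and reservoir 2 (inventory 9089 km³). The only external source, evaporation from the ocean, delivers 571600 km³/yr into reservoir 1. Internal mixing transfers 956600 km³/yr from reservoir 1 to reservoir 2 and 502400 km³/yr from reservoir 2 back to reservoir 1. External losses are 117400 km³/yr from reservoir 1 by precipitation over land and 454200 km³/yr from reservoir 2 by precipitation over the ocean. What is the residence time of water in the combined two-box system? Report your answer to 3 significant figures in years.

0.0236 yr

For the system as a whole, the A↔B exchange is internal and contributes nothing to the throughput; only the external sinks remove mass.
M_total = 4412 + 9089 = 13501 km³.
ΣF_external_out = 117400 + 454200 = 571600 km³/yr.
τ = M_total / ΣF_ext = 13501 / 571600 = 0.02362 yr.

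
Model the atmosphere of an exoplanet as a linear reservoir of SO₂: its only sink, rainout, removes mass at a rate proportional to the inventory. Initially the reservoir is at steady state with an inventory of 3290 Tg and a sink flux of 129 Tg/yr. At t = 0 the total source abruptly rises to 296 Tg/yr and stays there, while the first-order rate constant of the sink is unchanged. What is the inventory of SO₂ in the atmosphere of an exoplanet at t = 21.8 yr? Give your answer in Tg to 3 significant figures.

5740 Tg

The sink rate constant is k = F₀/M₀ = 129/3290 = 0.03921 yr⁻¹.
Solving dM/dt = F₁ − kM with M(0) = M₀ gives M(t) = F₁/k + (M₀ − F₁/k)·e^(−kt).
F₁/k = 296/0.03921 = 7549.1 Tg; kt = 0.03921 × 21.8 = 0.8548, e^(−kt) = 0.4254.
M(21.8) = 7549.1 + (3290 − 7549.1) × 0.4254 = 7549.1 − 1812 = 5737.4 Tg.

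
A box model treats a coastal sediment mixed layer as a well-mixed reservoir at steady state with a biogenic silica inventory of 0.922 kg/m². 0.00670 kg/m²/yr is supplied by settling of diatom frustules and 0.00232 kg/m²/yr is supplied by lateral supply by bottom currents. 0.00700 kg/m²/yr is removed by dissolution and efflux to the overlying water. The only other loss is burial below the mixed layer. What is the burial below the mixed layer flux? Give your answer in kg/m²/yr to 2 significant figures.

At steady state ΣF_in = ΣF_out.
ΣF_in = 0.00670 + 0.00232 = 0.0090200 kg/m²/yr.
Burial below the mixed layer flux = ΣF_in − (0.00700) = 0.0090200 − 0.007000 = 0.002020 kg/m²/yr.

0.0020 kg/m²/yr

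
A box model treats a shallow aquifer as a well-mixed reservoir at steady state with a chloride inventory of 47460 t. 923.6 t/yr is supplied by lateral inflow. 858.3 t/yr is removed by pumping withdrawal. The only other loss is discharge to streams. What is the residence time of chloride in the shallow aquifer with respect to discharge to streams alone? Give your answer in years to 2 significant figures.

730 yr

At steady state ΣF_in = ΣF_out.
ΣF_in = 923.60 t/yr.
Discharge to streams flux = ΣF_in − (858.3) = 923.60 − 858.3 = 65.30 t/yr.
τ = M / F = 47460 / 65.30 = 726.8 yr.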